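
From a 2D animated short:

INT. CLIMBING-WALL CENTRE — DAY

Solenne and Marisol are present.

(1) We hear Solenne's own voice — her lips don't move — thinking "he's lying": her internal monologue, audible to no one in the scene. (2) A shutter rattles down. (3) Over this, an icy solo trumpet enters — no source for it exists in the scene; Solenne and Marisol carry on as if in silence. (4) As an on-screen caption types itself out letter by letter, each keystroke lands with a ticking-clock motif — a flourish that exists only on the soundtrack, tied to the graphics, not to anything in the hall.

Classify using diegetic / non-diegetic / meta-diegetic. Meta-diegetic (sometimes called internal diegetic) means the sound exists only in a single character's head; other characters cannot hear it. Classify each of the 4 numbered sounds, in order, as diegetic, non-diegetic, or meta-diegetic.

Sound (1): Solenne's thought-voice: a private mental sound no other character can hear, so meta-diegetic.
(2) is diegetic: the sound comes from a shutter physically present in the location.
Sound (3): score with no on-screen or off-screen source; it exists for the audience alone, so non-diegetic.
(4) is non-diegetic: the caption isn't part of the story world, so neither is the sound tied to it.

meta-diegetic, diegetic, non-diegetic, non-diegetic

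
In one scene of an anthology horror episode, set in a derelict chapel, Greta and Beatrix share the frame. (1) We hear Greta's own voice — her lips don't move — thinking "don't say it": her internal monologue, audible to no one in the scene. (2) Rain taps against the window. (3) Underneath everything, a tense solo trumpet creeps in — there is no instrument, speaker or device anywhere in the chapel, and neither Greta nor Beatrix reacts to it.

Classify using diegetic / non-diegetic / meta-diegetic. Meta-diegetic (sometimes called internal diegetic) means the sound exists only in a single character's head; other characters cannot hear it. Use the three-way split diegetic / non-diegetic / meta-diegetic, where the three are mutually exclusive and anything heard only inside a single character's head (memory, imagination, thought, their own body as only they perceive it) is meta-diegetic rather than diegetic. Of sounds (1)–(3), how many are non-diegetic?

(1) is meta-diegetic: internal monologue — inside Greta's mind, not spoken into the scene.
(2) is diegetic: it's the actual ambient sound of the location.
Sound (3): score with no on-screen or off-screen source; it exists for the audience alone, so non-diegetic.
Non-diegetic: (3) — that's 1.

1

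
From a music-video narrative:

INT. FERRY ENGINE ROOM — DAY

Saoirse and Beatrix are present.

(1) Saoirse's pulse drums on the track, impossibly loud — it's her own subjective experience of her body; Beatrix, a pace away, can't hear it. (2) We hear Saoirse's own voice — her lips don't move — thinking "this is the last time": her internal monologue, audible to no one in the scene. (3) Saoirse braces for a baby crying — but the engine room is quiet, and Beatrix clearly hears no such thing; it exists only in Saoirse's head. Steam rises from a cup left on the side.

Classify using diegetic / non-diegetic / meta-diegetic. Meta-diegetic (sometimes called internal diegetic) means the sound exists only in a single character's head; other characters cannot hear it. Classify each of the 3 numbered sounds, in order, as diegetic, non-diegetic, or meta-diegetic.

(1) is meta-diegetic: a subjective body sound — Saoirse's private perception, inaudible to Beatrix.
Sound (2): internal monologue — inside Saoirse's mind, not spoken into the scene, so meta-diegetic.
(3) the sound is imagined by Saoirse; nothing in the story world is producing it and Beatrix can't hear it → meta-diegetic.

meta-diegetic, meta-diegetic, meta-diegetic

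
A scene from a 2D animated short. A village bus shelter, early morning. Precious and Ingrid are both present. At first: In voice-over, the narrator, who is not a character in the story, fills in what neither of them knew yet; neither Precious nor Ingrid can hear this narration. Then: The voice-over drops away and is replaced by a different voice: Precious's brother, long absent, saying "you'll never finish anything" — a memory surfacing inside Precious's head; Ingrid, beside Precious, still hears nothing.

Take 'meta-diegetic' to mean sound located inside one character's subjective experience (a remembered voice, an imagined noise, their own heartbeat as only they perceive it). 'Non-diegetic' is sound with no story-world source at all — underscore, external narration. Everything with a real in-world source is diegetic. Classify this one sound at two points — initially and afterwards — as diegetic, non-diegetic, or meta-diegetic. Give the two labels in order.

Initially: the external narrator addresses only the audience — outside the story world → non-diegetic.
Afterwards: the replacement voice is a memory inside Precious's mind specifically → meta-diegetic.

non-diegetic, meta-diegetic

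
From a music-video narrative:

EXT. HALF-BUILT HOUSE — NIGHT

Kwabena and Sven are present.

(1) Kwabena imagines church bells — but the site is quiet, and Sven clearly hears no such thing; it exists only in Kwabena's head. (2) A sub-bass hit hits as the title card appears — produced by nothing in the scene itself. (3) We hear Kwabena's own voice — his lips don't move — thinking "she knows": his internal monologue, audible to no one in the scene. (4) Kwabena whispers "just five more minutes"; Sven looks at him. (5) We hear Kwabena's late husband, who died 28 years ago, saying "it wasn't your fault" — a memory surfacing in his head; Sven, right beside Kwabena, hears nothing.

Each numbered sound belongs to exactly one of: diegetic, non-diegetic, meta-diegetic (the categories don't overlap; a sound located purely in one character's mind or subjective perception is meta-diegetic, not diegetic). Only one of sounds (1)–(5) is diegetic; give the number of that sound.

4

(1) is meta-diegetic: Kwabena alone 'hears' it — an imagined sound, not present in the space.
Sound (2): it's a sound-design accent with no in-world source; no one in the scene can hear it, so non-diegetic.
Sound (3): Kwabena's thought-voice: a private mental sound no other character can hear, so meta-diegetic.
(4) is diegetic: on-screen dialogue — Kwabena speaks and Sven is there to hear.
(5) a remembered line, private to Kwabena — not present in the room, not audible to Sven → meta-diegetic.
Only (4) is diegetic.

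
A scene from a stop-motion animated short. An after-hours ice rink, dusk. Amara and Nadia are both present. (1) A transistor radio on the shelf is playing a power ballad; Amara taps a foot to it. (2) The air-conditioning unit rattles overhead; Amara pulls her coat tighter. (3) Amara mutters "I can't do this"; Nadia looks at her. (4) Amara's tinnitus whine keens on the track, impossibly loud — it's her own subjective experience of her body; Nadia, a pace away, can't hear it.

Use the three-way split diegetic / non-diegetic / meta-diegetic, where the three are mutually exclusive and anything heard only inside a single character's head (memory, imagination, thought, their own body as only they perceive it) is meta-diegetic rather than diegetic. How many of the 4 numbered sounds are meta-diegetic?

1

Sound (1): a transistor radio is a physical source in the scene and Amara reacts to it, so diegetic.
Sound (2): the air-conditioning unit is part of the location's real environment, so diegetic.
Sound (3): Amara is a character speaking aloud in the scene, so diegetic.
(4) is meta-diegetic: point-of-audition from inside Amara's body; not a sound in the room.
Meta-diegetic: (4) — that's 1.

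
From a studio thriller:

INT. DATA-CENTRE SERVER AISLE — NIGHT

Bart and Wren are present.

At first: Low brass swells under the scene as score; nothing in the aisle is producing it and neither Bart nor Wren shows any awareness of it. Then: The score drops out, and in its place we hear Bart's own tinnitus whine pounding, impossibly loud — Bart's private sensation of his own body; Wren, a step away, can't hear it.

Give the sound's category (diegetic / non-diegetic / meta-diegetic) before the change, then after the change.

non-diegetic, meta-diegetic

Before the change: underscore with no in-world source, inaudible to the characters → non-diegetic.
After the change: the body sound is Bart's subjective perception alone — Wren can't hear it → meta-diegetic.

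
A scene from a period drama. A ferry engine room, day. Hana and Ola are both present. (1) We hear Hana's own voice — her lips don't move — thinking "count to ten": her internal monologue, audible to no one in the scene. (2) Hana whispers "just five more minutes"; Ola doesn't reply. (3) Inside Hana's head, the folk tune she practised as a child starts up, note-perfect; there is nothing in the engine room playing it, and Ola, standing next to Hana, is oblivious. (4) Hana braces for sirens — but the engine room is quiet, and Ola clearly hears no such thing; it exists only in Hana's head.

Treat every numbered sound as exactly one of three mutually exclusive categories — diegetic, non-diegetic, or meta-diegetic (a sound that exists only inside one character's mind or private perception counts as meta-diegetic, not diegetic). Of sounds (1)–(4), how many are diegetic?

(1) it's Hana's unspoken thought, heard only by the audience via her subjectivity → meta-diegetic.
(2) on-screen dialogue — Hana speaks and Ola is there to hear → diegetic.
(3) is meta-diegetic: remembered music, private to Hana — Ola is oblivious because it isn't in the room.
(4) the sound is imagined by Hana; nothing in the story world is producing it and Ola can't hear it → meta-diegetic.
So 1 of the 4 is diegetic: (2).

1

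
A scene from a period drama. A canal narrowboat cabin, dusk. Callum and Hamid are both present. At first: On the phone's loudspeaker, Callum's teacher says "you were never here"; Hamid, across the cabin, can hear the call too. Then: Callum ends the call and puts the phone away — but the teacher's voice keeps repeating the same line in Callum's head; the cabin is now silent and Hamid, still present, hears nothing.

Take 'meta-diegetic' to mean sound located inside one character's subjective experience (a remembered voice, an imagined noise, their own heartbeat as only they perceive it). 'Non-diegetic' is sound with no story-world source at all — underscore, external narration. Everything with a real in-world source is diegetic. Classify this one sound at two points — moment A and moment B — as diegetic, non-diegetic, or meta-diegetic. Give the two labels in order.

Moment A: the loudspeaker is an in-world source; both Callum and Hamid hear the call → diegetic.
Moment B: with the phone off, the voice continues only as Callum's private mental replay — Hamid can't hear it → meta-diegetic.

diegetic, meta-diegetic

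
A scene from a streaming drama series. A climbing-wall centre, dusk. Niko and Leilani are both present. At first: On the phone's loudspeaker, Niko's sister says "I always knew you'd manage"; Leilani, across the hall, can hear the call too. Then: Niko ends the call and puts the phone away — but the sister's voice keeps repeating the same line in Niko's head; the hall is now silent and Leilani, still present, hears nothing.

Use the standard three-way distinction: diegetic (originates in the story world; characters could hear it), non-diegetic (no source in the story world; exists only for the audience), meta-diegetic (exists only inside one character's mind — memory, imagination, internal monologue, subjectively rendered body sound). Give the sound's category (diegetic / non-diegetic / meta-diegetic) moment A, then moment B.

Moment A: the loudspeaker is an in-world source; both Niko and Leilani hear the call → diegetic.
Moment B: with the phone off, the voice continues only as Niko's private mental replay — Leilani can't hear it → meta-diegetic.

diegetic, meta-diegetic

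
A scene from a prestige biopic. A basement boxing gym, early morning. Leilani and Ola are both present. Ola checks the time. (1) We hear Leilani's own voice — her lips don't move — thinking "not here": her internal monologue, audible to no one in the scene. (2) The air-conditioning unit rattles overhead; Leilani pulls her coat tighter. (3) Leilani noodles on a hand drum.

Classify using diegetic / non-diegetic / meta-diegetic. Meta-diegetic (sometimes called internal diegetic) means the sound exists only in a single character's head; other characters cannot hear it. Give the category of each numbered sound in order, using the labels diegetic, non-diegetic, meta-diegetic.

(1) Leilani's thought-voice: a private mental sound no other character can hear → meta-diegetic.
(2) is diegetic: the air-conditioning unit is part of the location's real environment.
(3) is diegetic: the instrument and the performer are both in the scene.

meta-diegetic, diegetic, diegetic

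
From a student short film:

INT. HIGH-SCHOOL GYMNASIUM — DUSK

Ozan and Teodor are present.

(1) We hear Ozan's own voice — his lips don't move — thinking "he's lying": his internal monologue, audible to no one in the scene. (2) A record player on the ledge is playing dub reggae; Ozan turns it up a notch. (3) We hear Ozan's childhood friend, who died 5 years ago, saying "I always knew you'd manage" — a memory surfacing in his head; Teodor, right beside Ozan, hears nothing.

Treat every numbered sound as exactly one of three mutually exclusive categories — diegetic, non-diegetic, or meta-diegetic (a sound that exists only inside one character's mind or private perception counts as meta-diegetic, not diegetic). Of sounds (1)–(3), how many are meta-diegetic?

(1) is meta-diegetic: internal monologue — inside Ozan's mind, not spoken into the scene.
(2) the music comes from an on-screen device that Ozan responds to → diegetic.
(3) a remembered line, private to Ozan — not present in the room, not audible to Teodor → meta-diegetic.
So 2 of the 3 are meta-diegetic: (1), (3).

2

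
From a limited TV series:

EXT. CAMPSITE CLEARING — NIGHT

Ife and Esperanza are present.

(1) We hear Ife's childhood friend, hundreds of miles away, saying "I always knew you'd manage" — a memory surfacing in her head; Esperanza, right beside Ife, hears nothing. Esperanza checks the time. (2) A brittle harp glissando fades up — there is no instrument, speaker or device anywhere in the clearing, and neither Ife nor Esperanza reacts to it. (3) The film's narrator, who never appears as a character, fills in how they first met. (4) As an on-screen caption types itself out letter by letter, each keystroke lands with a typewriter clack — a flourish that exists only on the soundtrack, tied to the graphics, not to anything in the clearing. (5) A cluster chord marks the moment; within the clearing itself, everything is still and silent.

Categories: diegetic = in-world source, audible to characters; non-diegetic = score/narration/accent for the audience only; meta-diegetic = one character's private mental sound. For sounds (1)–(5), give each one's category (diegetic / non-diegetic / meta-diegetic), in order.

meta-diegetic, non-diegetic, non-diegetic, non-diegetic, non-diegetic

(1) is meta-diegetic: a remembered line, private to Ife — not present in the room, not audible to Esperanza.
(2) is non-diegetic: it has no source in the story world and no character can hear it — it's underscore.
(3) the narrator exists outside the story world, addressing only the audience → non-diegetic.
Sound (4): it accompanies on-screen graphics, not anything inside the story world, so non-diegetic.
(5) is non-diegetic: nothing in the scene produces it; it's an accent added for the audience.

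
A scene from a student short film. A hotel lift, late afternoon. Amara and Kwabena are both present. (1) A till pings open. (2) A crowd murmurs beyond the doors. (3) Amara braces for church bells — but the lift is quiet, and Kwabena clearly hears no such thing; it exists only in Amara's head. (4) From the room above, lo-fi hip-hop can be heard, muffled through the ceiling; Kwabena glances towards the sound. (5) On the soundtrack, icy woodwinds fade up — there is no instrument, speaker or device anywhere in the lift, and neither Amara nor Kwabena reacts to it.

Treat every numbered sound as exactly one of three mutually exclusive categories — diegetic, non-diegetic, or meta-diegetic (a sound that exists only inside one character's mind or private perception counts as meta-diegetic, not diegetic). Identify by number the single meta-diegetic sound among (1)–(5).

3

Sound (1): the sound comes from a till physically present in the location, so diegetic.
(2) is diegetic: ambient/room sound belonging to the story's physical space.
(3) subjective to Amara: the lift is silent and Kwabena hears nothing → meta-diegetic.
(4) is diegetic: the music has an off-screen but real-world source and a character hears it.
(5) score with no on-screen or off-screen source; it exists for the audience alone → non-diegetic.
Only (3) is meta-diegetic.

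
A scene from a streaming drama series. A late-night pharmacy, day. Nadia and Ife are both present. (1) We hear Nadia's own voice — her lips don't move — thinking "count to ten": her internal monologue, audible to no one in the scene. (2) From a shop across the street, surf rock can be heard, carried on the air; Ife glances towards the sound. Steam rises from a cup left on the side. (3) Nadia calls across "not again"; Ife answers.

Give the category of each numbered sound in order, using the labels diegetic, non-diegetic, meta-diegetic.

(1) it's Nadia's unspoken thought, heard only by the audience via her subjectivity → meta-diegetic.
(2) off-screen diegetic: the source is out of frame but still in the story's space → diegetic.
(3) is diegetic: spoken by a character present in the story world.

meta-diegetic, diegetic, diegetic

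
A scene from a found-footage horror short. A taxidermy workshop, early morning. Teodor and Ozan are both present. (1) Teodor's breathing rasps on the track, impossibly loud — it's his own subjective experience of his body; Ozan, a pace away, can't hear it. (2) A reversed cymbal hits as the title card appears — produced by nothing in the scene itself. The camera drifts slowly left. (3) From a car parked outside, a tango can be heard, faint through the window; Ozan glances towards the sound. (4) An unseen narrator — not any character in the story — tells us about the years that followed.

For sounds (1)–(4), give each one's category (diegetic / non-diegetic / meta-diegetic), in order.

meta-diegetic, non-diegetic, diegetic, non-diegetic

(1) is meta-diegetic: a subjective body sound — Teodor's private perception, inaudible to Ozan.
Sound (2): nothing in the scene produces it; it's an accent added for the audience, so non-diegetic.
(3) it's coming from a car parked outside — a location within the story world — and Ozan reacts → diegetic.
(4) is non-diegetic: commentary laid over the scene from outside the fiction.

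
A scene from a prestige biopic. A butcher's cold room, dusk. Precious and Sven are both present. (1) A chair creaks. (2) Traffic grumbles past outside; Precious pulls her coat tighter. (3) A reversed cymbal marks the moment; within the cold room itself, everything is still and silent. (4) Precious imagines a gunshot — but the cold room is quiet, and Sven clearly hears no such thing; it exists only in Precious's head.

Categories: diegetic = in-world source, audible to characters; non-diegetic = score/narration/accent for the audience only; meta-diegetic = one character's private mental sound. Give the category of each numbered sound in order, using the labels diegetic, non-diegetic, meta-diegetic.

(1) an in-world source (a chair); characters could hear it → diegetic.
Sound (2): traffic is part of the location's real environment, so diegetic.
(3) nothing in the scene produces it; it's an accent added for the audience → non-diegetic.
Sound (4): Precious alone 'hears' it — an imagined sound, not present in the space, so meta-diegetic.

diegetic, diegetic, non-diegetic, meta-diegetic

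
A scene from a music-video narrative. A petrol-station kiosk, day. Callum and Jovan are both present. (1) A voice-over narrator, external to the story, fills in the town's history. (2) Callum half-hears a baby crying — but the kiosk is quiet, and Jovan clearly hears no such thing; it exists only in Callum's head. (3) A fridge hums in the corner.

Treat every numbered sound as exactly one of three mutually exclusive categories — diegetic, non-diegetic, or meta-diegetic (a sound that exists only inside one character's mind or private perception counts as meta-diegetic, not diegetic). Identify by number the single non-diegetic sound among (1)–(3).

1

Sound (1): external voice-over — not a character, not heard by anyone in the scene, so non-diegetic.
Sound (2): Callum alone 'hears' it — an imagined sound, not present in the space, so meta-diegetic.
(3) is diegetic: it's the actual ambient sound of the location.
Only (1) is non-diegetic.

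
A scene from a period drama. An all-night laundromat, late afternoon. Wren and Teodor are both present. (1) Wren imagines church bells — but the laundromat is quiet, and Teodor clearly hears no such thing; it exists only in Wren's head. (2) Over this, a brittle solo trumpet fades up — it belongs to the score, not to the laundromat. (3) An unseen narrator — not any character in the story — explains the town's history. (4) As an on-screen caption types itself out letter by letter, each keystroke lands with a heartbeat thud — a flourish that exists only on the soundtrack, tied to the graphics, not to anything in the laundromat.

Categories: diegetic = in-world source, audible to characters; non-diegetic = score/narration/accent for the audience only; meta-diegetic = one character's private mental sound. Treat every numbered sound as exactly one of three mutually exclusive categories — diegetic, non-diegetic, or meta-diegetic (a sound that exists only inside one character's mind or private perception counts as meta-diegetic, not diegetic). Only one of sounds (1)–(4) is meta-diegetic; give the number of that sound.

1

(1) Wren alone 'hears' it — an imagined sound, not present in the space → meta-diegetic.
Sound (2): nothing in the laundromat produces it and the characters don't hear it — pure soundtrack, so non-diegetic.
Sound (3): commentary laid over the scene from outside the fiction, so non-diegetic.
(4) is non-diegetic: the caption isn't part of the story world, so neither is the sound tied to it.
Only (1) is meta-diegetic.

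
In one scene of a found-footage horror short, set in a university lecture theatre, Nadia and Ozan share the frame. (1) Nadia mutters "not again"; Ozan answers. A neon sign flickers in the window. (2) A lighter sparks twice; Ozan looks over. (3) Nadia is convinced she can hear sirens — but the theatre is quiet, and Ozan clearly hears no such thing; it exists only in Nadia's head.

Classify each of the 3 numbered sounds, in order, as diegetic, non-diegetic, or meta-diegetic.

Sound (1): spoken by a character present in the story world, so diegetic.
Sound (2): the sound comes from a lighter physically present in the location, so diegetic.
Sound (3): the sound is imagined by Nadia; nothing in the story world is producing it and Ozan can't hear it, so meta-diegetic.

diegetic, diegetic, meta-diegetic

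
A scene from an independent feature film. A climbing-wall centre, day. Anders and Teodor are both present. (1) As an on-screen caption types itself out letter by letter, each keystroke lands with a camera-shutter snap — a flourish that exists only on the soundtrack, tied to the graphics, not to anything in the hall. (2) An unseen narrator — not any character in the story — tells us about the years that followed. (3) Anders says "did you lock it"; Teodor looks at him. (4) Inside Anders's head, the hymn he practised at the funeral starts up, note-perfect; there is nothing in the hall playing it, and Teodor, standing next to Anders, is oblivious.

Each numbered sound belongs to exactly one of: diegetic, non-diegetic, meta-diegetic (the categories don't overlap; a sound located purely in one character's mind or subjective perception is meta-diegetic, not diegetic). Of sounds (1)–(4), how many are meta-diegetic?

1

(1) is non-diegetic: it accompanies on-screen graphics, not anything inside the story world.
Sound (2): commentary laid over the scene from outside the fiction, so non-diegetic.
Sound (3): on-screen dialogue — Anders speaks and Teodor is there to hear, so diegetic.
Sound (4): the music is a memory playing inside Anders's mind alone; no real-world source, Teodor can't hear it, so meta-diegetic.
So 1 of the 4 is meta-diegetic: (4).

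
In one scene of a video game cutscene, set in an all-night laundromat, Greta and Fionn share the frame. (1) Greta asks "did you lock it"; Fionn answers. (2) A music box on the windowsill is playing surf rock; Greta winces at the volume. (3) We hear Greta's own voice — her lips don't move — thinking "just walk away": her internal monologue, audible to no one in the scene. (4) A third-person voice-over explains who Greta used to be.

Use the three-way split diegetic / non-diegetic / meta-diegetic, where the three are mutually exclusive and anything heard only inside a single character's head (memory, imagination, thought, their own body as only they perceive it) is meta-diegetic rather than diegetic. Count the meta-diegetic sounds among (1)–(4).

(1) is diegetic: spoken by a character present in the story world.
(2) is diegetic: the music comes from an on-screen device that Greta responds to.
Sound (3): it's Greta's unspoken thought, heard only by the audience via her subjectivity, so meta-diegetic.
(4) is non-diegetic: external voice-over — not a character, not heard by anyone in the scene.
So 1 of the 4 is meta-diegetic: (3).

1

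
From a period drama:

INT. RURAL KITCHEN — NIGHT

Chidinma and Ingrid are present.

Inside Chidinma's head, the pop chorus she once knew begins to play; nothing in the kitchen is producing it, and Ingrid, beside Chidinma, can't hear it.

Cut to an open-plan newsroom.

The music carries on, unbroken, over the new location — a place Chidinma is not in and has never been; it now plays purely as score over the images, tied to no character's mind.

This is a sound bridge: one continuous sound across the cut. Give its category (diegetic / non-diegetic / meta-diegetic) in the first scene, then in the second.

meta-diegetic, non-diegetic

Scene one: the music exists only inside Chidinma's mind; Ingrid can't hear it → meta-diegetic.
Scene two: it's detached from Chidinma entirely and plays over unrelated images with no in-world source — conventional underscore → non-diegetic.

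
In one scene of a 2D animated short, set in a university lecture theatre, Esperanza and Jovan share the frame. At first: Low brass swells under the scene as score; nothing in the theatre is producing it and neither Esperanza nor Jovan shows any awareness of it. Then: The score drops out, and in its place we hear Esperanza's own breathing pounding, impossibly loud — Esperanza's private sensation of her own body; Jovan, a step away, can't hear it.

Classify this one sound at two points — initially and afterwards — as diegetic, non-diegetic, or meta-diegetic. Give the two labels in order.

Initially: underscore with no in-world source, inaudible to the characters → non-diegetic.
Afterwards: the body sound is Esperanza's subjective perception alone — Jovan can't hear it → meta-diegetic.

non-diegetic, meta-diegetic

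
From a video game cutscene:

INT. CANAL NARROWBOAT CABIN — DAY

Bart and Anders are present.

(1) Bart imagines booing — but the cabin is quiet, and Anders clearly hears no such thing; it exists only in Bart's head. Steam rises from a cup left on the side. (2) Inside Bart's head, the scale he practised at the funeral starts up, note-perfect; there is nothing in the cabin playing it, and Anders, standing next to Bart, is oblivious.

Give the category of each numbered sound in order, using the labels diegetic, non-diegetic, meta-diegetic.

Sound (1): the sound is imagined by Bart; nothing in the story world is producing it and Anders can't hear it, so meta-diegetic.
(2) is meta-diegetic: it lives in Bart's subjectivity, not in the cabin.

meta-diegetic, meta-diegetic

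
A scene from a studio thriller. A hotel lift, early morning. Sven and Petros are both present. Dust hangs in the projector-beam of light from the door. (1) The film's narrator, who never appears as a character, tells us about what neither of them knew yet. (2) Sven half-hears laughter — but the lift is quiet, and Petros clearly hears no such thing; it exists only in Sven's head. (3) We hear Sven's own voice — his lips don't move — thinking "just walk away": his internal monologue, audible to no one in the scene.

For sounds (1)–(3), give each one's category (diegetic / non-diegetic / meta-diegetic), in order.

(1) is non-diegetic: commentary laid over the scene from outside the fiction.
Sound (2): the sound is imagined by Sven; nothing in the story world is producing it and Petros can't hear it, so meta-diegetic.
Sound (3): internal monologue — inside Sven's mind, not spoken into the scene, so meta-diegetic.

non-diegetic, meta-diegetic, meta-diegetic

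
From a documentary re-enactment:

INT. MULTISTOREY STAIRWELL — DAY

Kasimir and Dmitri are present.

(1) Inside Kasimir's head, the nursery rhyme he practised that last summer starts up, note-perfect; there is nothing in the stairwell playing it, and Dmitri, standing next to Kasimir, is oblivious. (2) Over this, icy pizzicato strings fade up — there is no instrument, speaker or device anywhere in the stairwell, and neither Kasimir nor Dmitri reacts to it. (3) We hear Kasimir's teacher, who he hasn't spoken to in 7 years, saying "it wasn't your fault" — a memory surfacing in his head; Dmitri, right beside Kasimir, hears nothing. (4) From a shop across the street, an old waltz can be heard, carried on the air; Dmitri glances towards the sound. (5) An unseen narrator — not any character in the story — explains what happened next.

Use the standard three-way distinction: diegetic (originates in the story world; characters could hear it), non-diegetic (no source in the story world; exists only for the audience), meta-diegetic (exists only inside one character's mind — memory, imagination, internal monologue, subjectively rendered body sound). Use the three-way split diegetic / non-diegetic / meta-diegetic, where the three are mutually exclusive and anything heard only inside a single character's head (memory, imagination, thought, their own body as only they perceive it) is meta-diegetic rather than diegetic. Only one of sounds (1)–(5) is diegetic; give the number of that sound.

4

(1) is meta-diegetic: the music is a memory playing inside Kasimir's mind alone; no real-world source, Dmitri can't hear it.
(2) is non-diegetic: it has no source in the story world and no character can hear it — it's underscore.
(3) a remembered line, private to Kasimir — not present in the room, not audible to Dmitri → meta-diegetic.
(4) off-screen diegetic: the source is out of frame but still in the story's space → diegetic.
Sound (5): the narrator exists outside the story world, addressing only the audience, so non-diegetic.
Only (4) is diegetic.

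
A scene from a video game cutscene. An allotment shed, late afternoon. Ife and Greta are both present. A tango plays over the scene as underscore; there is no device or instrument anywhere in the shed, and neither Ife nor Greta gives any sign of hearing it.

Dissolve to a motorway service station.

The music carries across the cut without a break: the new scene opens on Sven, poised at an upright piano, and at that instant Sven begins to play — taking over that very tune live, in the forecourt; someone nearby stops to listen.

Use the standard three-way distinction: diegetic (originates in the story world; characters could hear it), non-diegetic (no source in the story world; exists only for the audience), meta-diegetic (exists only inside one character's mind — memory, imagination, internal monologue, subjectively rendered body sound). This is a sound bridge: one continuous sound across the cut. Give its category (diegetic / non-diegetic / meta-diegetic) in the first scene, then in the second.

Scene one: there's no in-world source anywhere and no character hears it — underscore for the audience only → non-diegetic.
Scene two: from the moment Sven starts playing, the tune is being performed on an upright piano inside the story world and another character hears it → diegetic.

non-diegetic, diegetic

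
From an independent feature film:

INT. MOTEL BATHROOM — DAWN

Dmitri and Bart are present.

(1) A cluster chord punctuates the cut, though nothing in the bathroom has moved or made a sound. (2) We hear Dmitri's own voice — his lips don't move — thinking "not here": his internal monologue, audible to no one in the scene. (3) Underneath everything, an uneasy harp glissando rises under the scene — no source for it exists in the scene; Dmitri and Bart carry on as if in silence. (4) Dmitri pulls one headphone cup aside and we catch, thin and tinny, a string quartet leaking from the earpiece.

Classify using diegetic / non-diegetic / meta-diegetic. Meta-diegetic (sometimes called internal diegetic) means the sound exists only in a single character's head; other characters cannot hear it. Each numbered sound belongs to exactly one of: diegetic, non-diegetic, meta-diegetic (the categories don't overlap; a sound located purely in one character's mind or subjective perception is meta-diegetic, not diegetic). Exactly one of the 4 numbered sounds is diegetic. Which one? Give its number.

4

(1) is non-diegetic: an editorial stinger — it belongs to the cut, not the story world.
Sound (2): internal monologue — inside Dmitri's mind, not spoken into the scene, so meta-diegetic.
(3) it has no source in the story world and no character can hear it — it's underscore → non-diegetic.
(4) is diegetic: it's leaking from a physical pair of headphones in the scene.
Only (4) is diegetic.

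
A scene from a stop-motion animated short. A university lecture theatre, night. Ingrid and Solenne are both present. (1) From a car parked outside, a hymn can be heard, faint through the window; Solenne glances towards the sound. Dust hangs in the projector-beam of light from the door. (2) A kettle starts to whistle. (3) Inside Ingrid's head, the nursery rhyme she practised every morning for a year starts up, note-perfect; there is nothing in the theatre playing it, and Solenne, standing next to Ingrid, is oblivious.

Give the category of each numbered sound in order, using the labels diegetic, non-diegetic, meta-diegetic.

diegetic, diegetic, meta-diegetic

(1) is diegetic: the music has an off-screen but real-world source and a character hears it.
(2) is diegetic: the sound comes from a kettle physically present in the location.
(3) it lives in Ingrid's subjectivity, not in the theatre → meta-diegetic.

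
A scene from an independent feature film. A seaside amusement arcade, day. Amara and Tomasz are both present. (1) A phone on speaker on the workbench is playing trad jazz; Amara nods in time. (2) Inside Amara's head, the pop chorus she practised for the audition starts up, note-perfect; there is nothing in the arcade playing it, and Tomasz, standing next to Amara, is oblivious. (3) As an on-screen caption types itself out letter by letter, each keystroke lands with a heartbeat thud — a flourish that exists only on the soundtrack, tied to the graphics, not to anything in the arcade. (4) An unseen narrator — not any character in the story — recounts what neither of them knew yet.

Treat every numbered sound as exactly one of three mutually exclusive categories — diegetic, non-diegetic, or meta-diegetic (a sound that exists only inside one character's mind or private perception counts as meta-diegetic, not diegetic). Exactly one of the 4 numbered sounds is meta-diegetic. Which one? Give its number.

(1) is diegetic: a phone on speaker is a physical source in the scene and Amara reacts to it.
(2) the music is a memory playing inside Amara's mind alone; no real-world source, Tomasz can't hear it → meta-diegetic.
(3) the caption isn't part of the story world, so neither is the sound tied to it → non-diegetic.
(4) external voice-over — not a character, not heard by anyone in the scene → non-diegetic.
Only (2) is meta-diegetic.

2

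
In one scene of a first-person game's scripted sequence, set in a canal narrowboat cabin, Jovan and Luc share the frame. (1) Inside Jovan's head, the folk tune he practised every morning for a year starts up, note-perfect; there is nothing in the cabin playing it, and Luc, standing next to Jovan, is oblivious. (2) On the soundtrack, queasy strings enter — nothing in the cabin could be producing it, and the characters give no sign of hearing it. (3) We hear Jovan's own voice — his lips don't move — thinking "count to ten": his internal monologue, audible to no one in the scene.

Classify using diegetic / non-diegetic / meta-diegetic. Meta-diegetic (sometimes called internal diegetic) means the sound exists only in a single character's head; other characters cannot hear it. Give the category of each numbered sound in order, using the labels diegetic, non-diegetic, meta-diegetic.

meta-diegetic, non-diegetic, meta-diegetic

(1) is meta-diegetic: it lives in Jovan's subjectivity, not in the cabin.
(2) is non-diegetic: it has no source in the story world and no character can hear it — it's underscore.
(3) is meta-diegetic: Jovan's thought-voice: a private mental sound no other character can hear.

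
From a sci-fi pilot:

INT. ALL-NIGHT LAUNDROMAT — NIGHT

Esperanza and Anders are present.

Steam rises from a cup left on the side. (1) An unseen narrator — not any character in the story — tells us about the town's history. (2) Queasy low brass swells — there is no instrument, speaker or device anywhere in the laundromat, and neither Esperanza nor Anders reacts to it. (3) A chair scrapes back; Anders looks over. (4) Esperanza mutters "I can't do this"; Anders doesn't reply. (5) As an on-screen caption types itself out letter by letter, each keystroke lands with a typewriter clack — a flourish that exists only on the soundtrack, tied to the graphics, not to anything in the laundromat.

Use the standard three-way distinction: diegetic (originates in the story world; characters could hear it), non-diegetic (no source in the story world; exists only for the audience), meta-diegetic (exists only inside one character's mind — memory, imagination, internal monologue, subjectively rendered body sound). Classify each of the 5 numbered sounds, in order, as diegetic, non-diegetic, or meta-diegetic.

Sound (1): external voice-over — not a character, not heard by anyone in the scene, so non-diegetic.
(2) is non-diegetic: score with no on-screen or off-screen source; it exists for the audience alone.
(3) is diegetic: a chair is a real object/event in the scene's world.
(4) Esperanza is a character speaking aloud in the scene → diegetic.
(5) is non-diegetic: sound married to a title/caption — outside the diegesis by definition.

non-diegetic, non-diegetic, diegetic, diegetic, non-diegetic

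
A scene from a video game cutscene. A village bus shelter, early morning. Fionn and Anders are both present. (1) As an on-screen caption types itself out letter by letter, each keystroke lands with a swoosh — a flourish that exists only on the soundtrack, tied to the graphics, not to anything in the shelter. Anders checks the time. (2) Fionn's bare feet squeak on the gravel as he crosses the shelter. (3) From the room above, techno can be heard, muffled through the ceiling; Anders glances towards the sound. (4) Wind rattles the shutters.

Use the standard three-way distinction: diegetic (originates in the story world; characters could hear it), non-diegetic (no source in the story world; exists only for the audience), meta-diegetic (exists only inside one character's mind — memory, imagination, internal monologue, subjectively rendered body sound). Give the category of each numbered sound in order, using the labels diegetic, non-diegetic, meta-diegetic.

non-diegetic, diegetic, diegetic, diegetic

Sound (1): the caption isn't part of the story world, so neither is the sound tied to it, so non-diegetic.
(2) a character's body making contact with the set — an in-world sound → diegetic.
(3) the music has an off-screen but real-world source and a character hears it → diegetic.
(4) is diegetic: wind is part of the location's real environment.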